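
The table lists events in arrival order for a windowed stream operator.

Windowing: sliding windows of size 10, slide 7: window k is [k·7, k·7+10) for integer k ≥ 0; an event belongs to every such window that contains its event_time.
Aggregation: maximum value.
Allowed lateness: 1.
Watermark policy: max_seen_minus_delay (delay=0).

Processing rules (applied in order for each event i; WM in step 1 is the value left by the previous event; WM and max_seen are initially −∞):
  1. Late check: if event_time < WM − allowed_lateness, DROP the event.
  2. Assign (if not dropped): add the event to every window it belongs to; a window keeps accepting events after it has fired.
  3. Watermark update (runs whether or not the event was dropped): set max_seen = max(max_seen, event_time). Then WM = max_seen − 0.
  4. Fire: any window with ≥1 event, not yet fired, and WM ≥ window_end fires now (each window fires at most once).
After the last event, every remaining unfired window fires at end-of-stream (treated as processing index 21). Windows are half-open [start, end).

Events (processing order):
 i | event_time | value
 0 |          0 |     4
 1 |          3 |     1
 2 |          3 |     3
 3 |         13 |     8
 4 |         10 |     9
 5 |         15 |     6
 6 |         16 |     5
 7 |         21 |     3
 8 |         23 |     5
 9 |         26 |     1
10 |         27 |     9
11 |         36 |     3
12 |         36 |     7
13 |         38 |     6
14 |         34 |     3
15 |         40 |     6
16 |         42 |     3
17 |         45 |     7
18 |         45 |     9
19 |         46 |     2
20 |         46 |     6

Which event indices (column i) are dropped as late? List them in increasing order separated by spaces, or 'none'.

4 14

i=0 t=0 v=4: → [0,10); WM=0
i=1 t=3 v=1: → [0,10); WM=3
i=2 t=3 v=3: → [0,10); WM=3
i=3 t=13 v=8: → [7,17); WM=13; [0,10) fires=4
i=4 t=10 v=9: DROP (t<13-1); WM=13
i=5 t=15 v=6: → [14,24),[7,17); WM=15
i=6 t=16 v=5: → [14,24),[7,17); WM=16
i=7 t=21 v=3: → [21,31),[14,24); WM=21; [7,17) fires=8
i=8 t=23 v=5: → [21,31),[14,24); WM=23
i=9 t=26 v=1: → [21,31); WM=26; [14,24) fires=6
i=10 t=27 v=9: → [21,31); WM=27
i=11 t=36 v=3: → [35,45),[28,38); WM=36; [21,31) fires=9
i=12 t=36 v=7: → [35,45),[28,38); WM=36
i=13 t=38 v=6: → [35,45); WM=38; [28,38) fires=7
i=14 t=34 v=3: DROP (t<38-1); WM=38
i=15 t=40 v=6: → [35,45); WM=40
i=16 t=42 v=3: → [42,52),[35,45); WM=42
i=17 t=45 v=7: → [42,52); WM=45; [35,45) fires=7
i=18 t=45 v=9: → [42,52); WM=45
i=19 t=46 v=2: → [42,52); WM=46
i=20 t=46 v=6: → [42,52); WM=46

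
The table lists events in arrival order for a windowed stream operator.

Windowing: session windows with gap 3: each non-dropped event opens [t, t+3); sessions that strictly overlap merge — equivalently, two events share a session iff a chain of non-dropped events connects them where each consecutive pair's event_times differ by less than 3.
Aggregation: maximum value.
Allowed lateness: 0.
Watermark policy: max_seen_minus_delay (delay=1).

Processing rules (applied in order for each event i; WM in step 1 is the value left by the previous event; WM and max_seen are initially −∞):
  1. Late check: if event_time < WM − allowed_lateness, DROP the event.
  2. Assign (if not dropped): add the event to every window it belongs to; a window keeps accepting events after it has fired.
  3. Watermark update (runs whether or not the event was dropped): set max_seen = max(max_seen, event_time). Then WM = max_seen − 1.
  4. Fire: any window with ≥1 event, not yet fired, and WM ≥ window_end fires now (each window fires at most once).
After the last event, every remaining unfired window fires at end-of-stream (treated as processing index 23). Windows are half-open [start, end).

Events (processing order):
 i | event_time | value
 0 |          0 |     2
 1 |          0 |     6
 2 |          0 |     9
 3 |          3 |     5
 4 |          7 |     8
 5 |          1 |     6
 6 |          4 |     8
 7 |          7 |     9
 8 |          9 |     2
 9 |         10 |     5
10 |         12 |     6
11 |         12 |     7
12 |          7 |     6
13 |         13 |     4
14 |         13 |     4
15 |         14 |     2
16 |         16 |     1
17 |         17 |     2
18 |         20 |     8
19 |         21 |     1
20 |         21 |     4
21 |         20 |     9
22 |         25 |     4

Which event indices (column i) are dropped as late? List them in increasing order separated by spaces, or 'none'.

i=0 t=0 v=2: → [0,3); WM=-1
i=1 t=0 v=6: → [0,3); WM=-1
i=2 t=0 v=9: → [0,3); WM=-1
i=3 t=3 v=5: → [3,6); WM=2
i=4 t=7 v=8: → [7,10); WM=6
i=5 t=1 v=6: DROP (t<6-0); WM=6
i=6 t=4 v=8: DROP (t<6-0); WM=6
i=7 t=7 v=9: → [7,10); WM=6
i=8 t=9 v=2: → [7,12); WM=8
i=9 t=10 v=5: → [7,13); WM=9
i=10 t=12 v=6: → [7,15); WM=11
i=11 t=12 v=7: → [7,15); WM=11
i=12 t=7 v=6: DROP (t<11-0); WM=11
i=13 t=13 v=4: → [7,16); WM=12
i=14 t=13 v=4: → [7,16); WM=12
i=15 t=14 v=2: → [7,17); WM=13
i=16 t=16 v=1: → [7,19); WM=15
i=17 t=17 v=2: → [7,20); WM=16
i=18 t=20 v=8: → [20,23); WM=19
i=19 t=21 v=1: → [20,24); WM=20
i=20 t=21 v=4: → [20,24); WM=20
i=21 t=20 v=9: → [20,24); WM=20
i=22 t=25 v=4: → [25,28); WM=24

5 6 12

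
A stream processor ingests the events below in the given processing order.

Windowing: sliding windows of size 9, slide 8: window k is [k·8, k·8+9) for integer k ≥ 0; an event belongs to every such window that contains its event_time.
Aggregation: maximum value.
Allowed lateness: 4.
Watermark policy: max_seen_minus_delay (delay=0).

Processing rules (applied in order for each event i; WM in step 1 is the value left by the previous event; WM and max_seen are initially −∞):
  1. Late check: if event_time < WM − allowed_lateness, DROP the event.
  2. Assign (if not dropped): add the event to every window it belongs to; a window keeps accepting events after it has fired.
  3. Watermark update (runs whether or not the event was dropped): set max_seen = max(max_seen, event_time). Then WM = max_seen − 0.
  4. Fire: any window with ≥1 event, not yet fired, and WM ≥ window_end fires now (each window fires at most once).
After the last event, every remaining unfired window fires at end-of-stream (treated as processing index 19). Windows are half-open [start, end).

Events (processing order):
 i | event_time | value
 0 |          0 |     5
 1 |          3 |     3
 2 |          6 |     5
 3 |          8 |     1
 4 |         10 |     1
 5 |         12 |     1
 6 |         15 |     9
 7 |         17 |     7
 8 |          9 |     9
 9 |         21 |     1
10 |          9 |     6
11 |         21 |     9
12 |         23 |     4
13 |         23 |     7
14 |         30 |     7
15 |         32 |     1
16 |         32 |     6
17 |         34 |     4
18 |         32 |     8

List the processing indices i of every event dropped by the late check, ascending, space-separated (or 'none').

8 10

i=0 t=0 v=5: → [0,9); WM=0
i=1 t=3 v=3: → [0,9); WM=3
i=2 t=6 v=5: → [0,9); WM=6
i=3 t=8 v=1: → [8,17),[0,9); WM=8
i=4 t=10 v=1: → [8,17); WM=10; [0,9) fires=5
i=5 t=12 v=1: → [8,17); WM=12
i=6 t=15 v=9: → [8,17); WM=15
i=7 t=17 v=7: → [16,25); WM=17; [8,17) fires=9
i=8 t=9 v=9: DROP (t<17-4); WM=17
i=9 t=21 v=1: → [16,25); WM=21
i=10 t=9 v=6: DROP (t<21-4); WM=21
i=11 t=21 v=9: → [16,25); WM=21
i=12 t=23 v=4: → [16,25); WM=23
i=13 t=23 v=7: → [16,25); WM=23
i=14 t=30 v=7: → [24,33); WM=30; [16,25) fires=9
i=15 t=32 v=1: → [32,41),[24,33); WM=32
i=16 t=32 v=6: → [32,41),[24,33); WM=32
i=17 t=34 v=4: → [32,41); WM=34; [24,33) fires=7
i=18 t=32 v=8: → [32,41),[24,33); WM=34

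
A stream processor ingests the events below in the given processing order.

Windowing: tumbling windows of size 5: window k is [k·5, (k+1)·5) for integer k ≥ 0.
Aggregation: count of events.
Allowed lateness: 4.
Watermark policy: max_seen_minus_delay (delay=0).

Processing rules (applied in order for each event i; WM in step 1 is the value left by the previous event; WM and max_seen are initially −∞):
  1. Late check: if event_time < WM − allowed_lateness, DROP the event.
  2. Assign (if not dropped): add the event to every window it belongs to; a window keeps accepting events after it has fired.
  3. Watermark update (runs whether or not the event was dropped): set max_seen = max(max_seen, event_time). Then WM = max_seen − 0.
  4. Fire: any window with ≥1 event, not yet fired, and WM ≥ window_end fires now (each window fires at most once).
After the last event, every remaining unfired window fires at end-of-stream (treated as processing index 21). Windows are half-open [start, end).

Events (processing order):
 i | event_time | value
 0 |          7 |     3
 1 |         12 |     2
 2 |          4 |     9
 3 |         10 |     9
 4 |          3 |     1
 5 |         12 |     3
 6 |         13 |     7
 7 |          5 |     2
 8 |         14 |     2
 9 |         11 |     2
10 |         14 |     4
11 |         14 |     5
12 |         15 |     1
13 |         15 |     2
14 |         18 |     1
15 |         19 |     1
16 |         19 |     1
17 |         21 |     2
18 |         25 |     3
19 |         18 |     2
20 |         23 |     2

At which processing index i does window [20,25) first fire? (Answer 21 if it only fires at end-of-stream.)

i=0 t=7 v=3: → [5,10); WM=7
i=1 t=12 v=2: → [10,15); WM=12; [5,10) fires=1
i=2 t=4 v=9: DROP (t<12-4); WM=12
i=3 t=10 v=9: → [10,15); WM=12
i=4 t=3 v=1: DROP (t<12-4); WM=12
i=5 t=12 v=3: → [10,15); WM=12
i=6 t=13 v=7: → [10,15); WM=13
i=7 t=5 v=2: DROP (t<13-4); WM=13
i=8 t=14 v=2: → [10,15); WM=14
i=9 t=11 v=2: → [10,15); WM=14
i=10 t=14 v=4: → [10,15); WM=14
i=11 t=14 v=5: → [10,15); WM=14
i=12 t=15 v=1: → [15,20); WM=15; [10,15) fires=8
i=13 t=15 v=2: → [15,20); WM=15
i=14 t=18 v=1: → [15,20); WM=18
i=15 t=19 v=1: → [15,20); WM=19
i=16 t=19 v=1: → [15,20); WM=19
i=17 t=21 v=2: → [20,25); WM=21; [15,20) fires=5
i=18 t=25 v=3: → [25,30); WM=25; [20,25) fires=1
i=19 t=18 v=2: DROP (t<25-4); WM=25
i=20 t=23 v=2: → [20,25); WM=25

18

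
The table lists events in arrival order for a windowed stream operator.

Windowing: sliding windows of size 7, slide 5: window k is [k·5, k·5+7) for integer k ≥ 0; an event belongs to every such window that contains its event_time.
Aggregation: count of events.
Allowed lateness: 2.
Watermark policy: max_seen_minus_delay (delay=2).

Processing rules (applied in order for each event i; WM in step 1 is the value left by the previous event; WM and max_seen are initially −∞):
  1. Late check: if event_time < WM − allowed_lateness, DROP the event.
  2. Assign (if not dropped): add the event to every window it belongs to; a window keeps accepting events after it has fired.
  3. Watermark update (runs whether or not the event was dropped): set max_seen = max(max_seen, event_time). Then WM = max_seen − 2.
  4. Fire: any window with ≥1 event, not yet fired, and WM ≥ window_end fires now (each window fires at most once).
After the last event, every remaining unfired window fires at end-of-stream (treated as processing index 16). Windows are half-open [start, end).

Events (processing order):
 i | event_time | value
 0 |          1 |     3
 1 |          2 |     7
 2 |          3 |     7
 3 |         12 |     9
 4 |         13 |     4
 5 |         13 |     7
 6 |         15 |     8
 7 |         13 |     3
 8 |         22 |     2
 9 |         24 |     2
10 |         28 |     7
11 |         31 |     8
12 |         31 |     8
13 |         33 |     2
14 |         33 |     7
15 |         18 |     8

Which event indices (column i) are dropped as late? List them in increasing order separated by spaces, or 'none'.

15

i=0 t=1 v=3: → [0,7); WM=-1
i=1 t=2 v=7: → [0,7); WM=0
i=2 t=3 v=7: → [0,7); WM=1
i=3 t=12 v=9: → [10,17); WM=10; [0,7) fires=3
i=4 t=13 v=4: → [10,17); WM=11
i=5 t=13 v=7: → [10,17); WM=11
i=6 t=15 v=8: → [15,22),[10,17); WM=13
i=7 t=13 v=3: → [10,17); WM=13
i=8 t=22 v=2: → [20,27); WM=20; [10,17) fires=5
i=9 t=24 v=2: → [20,27); WM=22; [15,22) fires=1
i=10 t=28 v=7: → [25,32); WM=26
i=11 t=31 v=8: → [30,37),[25,32); WM=29; [20,27) fires=2
i=12 t=31 v=8: → [30,37),[25,32); WM=29
i=13 t=33 v=2: → [30,37); WM=31
i=14 t=33 v=7: → [30,37); WM=31
i=15 t=18 v=8: DROP (t<31-2); WM=31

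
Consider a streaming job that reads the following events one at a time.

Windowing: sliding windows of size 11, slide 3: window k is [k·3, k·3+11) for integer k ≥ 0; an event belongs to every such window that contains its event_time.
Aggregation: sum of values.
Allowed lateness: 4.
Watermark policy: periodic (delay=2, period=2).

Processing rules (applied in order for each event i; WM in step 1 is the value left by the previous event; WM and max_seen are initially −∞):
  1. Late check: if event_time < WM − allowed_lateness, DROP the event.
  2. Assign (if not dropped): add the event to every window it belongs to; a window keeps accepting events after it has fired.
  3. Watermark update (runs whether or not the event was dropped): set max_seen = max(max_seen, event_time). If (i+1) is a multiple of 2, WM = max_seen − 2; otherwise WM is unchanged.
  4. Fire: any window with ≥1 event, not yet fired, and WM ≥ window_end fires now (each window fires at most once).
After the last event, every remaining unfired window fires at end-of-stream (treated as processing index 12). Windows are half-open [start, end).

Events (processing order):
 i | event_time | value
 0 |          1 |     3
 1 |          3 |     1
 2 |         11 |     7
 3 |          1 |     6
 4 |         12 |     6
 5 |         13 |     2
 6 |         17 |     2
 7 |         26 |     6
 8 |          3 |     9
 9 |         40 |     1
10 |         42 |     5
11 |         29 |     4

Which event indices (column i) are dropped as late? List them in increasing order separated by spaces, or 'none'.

i=0 t=1 v=3: → [0,11); WM=−∞
i=1 t=3 v=1: → [3,14),[0,11); WM=1
i=2 t=11 v=7: → [9,20),[6,17),[3,14); WM=1
i=3 t=1 v=6: → [0,11); WM=9
i=4 t=12 v=6: → [12,23),[9,20),[6,17),[3,14); WM=9
i=5 t=13 v=2: → [12,23),[9,20),[6,17),[3,14); WM=11; [0,11) fires=10
i=6 t=17 v=2: → [15,26),[12,23),[9,20); WM=11
i=7 t=26 v=6: → [24,35),[21,32),[18,29); WM=24; [3,14) fires=16 [6,17) fires=15 [9,20) fires=17 [12,23) fires=10
i=8 t=3 v=9: DROP (t<24-4); WM=24
i=9 t=40 v=1: → [39,50),[36,47),[33,44),[30,41); WM=38; [15,26) fires=2 [18,29) fires=6 [21,32) fires=6 [24,35) fires=6
i=10 t=42 v=5: → [42,53),[39,50),[36,47),[33,44); WM=38
i=11 t=29 v=4: DROP (t<38-4); WM=40

8 11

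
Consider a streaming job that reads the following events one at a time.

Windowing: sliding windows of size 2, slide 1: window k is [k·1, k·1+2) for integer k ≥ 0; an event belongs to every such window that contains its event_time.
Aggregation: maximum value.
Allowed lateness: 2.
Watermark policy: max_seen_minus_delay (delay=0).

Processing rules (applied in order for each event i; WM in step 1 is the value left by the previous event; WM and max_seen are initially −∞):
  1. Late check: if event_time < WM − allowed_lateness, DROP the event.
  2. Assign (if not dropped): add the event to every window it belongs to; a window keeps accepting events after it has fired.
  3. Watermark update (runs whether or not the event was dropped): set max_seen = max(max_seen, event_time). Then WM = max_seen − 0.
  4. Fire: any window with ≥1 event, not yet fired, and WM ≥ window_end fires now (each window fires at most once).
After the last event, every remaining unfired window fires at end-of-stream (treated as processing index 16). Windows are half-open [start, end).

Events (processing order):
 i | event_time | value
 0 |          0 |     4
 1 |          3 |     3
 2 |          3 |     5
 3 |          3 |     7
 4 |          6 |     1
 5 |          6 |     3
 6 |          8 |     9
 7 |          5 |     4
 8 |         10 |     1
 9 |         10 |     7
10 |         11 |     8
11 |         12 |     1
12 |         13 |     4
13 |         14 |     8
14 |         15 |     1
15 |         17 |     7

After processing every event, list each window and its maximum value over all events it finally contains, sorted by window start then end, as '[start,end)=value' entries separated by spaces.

i=0 t=0 v=4: → [0,2); WM=0
i=1 t=3 v=3: → [3,5),[2,4); WM=3; [0,2) fires=4
i=2 t=3 v=5: → [3,5),[2,4); WM=3
i=3 t=3 v=7: → [3,5),[2,4); WM=3
i=4 t=6 v=1: → [6,8),[5,7); WM=6; [2,4) fires=7 [3,5) fires=7
i=5 t=6 v=3: → [6,8),[5,7); WM=6
i=6 t=8 v=9: → [8,10),[7,9); WM=8; [5,7) fires=3 [6,8) fires=3
i=7 t=5 v=4: DROP (t<8-2); WM=8
i=8 t=10 v=1: → [10,12),[9,11); WM=10; [7,9) fires=9 [8,10) fires=9
i=9 t=10 v=7: → [10,12),[9,11); WM=10
i=10 t=11 v=8: → [11,13),[10,12); WM=11; [9,11) fires=7
i=11 t=12 v=1: → [12,14),[11,13); WM=12; [10,12) fires=8
i=12 t=13 v=4: → [13,15),[12,14); WM=13; [11,13) fires=8
i=13 t=14 v=8: → [14,16),[13,15); WM=14; [12,14) fires=4
i=14 t=15 v=1: → [15,17),[14,16); WM=15; [13,15) fires=8
i=15 t=17 v=7: → [17,19),[16,18); WM=17; [14,16) fires=8 [15,17) fires=1

[0,2)=4 [2,4)=7 [3,5)=7 [5,7)=3 [6,8)=3 [7,9)=9 [8,10)=9 [9,11)=7 [10,12)=8 [11,13)=8 [12,14)=4 [13,15)=8 [14,16)=8 [15,17)=1 [16,18)=7 [17,19)=7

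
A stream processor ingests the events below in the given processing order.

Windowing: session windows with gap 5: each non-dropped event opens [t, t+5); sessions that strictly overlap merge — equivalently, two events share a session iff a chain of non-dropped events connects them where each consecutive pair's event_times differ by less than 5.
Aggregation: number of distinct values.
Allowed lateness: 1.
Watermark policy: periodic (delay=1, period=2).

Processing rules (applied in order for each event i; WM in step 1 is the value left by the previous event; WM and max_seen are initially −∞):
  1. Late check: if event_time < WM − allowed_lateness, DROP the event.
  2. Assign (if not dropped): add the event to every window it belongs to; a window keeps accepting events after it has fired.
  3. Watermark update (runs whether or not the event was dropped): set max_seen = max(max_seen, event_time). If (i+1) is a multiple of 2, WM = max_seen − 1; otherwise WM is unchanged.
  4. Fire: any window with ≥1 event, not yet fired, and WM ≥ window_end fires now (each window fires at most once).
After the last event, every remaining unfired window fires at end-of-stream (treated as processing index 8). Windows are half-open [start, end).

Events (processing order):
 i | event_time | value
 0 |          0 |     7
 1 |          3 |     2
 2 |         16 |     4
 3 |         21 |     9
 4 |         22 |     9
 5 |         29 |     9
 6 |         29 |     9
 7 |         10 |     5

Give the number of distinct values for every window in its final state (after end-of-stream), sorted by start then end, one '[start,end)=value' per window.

i=0 t=0 v=7: → [0,5); WM=−∞
i=1 t=3 v=2: → [0,8); WM=2
i=2 t=16 v=4: → [16,21); WM=2
i=3 t=21 v=9: → [21,26); WM=20
i=4 t=22 v=9: → [21,27); WM=20
i=5 t=29 v=9: → [29,34); WM=28
i=6 t=29 v=9: → [29,34); WM=28
i=7 t=10 v=5: DROP (t<28-1); WM=28

[0,8)=2 [16,21)=1 [21,27)=1 [29,34)=1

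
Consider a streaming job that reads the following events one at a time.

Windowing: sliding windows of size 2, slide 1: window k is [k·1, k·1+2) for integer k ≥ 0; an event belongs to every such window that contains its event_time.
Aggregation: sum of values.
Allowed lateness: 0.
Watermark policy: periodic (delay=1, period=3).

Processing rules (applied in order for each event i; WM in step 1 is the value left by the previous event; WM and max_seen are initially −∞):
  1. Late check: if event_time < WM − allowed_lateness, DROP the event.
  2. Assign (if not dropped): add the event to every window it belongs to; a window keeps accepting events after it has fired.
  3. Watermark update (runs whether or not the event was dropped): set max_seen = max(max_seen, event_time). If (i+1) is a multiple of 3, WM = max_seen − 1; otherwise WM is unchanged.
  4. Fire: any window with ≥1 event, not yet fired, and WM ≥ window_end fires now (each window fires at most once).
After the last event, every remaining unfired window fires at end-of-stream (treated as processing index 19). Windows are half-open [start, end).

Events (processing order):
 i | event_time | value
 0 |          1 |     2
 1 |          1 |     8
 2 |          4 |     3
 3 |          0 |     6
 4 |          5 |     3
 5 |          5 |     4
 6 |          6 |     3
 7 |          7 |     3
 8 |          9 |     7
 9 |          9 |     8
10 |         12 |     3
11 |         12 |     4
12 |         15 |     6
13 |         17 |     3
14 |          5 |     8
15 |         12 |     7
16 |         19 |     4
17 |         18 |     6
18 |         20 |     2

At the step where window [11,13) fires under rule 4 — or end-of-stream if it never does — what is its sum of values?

i=0 t=1 v=2: → [1,3),[0,2); WM=−∞
i=1 t=1 v=8: → [1,3),[0,2); WM=−∞
i=2 t=4 v=3: → [4,6),[3,5); WM=3; [0,2) fires=10 [1,3) fires=10
i=3 t=0 v=6: DROP (t<3-0); WM=3
i=4 t=5 v=3: → [5,7),[4,6); WM=3
i=5 t=5 v=4: → [5,7),[4,6); WM=4
i=6 t=6 v=3: → [6,8),[5,7); WM=4
i=7 t=7 v=3: → [7,9),[6,8); WM=4
i=8 t=9 v=7: → [9,11),[8,10); WM=8; [3,5) fires=3 [4,6) fires=10 [5,7) fires=10 [6,8) fires=6
i=9 t=9 v=8: → [9,11),[8,10); WM=8
i=10 t=12 v=3: → [12,14),[11,13); WM=8
i=11 t=12 v=4: → [12,14),[11,13); WM=11; [7,9) fires=3 [8,10) fires=15 [9,11) fires=15
i=12 t=15 v=6: → [15,17),[14,16); WM=11
i=13 t=17 v=3: → [17,19),[16,18); WM=11
i=14 t=5 v=8: DROP (t<11-0); WM=16; [11,13) fires=7 [12,14) fires=7 [14,16) fires=6
i=15 t=12 v=7: DROP (t<16-0); WM=16
i=16 t=19 v=4: → [19,21),[18,20); WM=16
i=17 t=18 v=6: → [18,20),[17,19); WM=18; [15,17) fires=6 [16,18) fires=3
i=18 t=20 v=2: → [20,22),[19,21); WM=18

7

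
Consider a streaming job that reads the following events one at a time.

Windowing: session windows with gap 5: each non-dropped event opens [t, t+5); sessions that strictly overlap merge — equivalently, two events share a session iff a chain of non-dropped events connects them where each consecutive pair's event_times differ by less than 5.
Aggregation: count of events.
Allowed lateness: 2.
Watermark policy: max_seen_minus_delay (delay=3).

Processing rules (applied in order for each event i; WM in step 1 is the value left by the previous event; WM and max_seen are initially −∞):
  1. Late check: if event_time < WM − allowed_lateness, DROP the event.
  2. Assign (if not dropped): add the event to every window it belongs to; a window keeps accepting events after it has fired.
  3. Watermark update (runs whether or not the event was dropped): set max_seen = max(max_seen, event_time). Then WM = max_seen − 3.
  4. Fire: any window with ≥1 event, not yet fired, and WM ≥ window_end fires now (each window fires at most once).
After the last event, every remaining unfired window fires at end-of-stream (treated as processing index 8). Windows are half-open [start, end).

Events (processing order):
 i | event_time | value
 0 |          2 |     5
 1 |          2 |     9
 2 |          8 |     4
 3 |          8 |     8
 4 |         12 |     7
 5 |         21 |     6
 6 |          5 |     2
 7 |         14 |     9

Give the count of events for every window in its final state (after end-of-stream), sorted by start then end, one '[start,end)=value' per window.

i=0 t=2 v=5: → [2,7); WM=-1
i=1 t=2 v=9: → [2,7); WM=-1
i=2 t=8 v=4: → [8,13); WM=5
i=3 t=8 v=8: → [8,13); WM=5
i=4 t=12 v=7: → [8,17); WM=9
i=5 t=21 v=6: → [21,26); WM=18
i=6 t=5 v=2: DROP (t<18-2); WM=18
i=7 t=14 v=9: DROP (t<18-2); WM=18

[2,7)=2 [8,17)=3 [21,26)=1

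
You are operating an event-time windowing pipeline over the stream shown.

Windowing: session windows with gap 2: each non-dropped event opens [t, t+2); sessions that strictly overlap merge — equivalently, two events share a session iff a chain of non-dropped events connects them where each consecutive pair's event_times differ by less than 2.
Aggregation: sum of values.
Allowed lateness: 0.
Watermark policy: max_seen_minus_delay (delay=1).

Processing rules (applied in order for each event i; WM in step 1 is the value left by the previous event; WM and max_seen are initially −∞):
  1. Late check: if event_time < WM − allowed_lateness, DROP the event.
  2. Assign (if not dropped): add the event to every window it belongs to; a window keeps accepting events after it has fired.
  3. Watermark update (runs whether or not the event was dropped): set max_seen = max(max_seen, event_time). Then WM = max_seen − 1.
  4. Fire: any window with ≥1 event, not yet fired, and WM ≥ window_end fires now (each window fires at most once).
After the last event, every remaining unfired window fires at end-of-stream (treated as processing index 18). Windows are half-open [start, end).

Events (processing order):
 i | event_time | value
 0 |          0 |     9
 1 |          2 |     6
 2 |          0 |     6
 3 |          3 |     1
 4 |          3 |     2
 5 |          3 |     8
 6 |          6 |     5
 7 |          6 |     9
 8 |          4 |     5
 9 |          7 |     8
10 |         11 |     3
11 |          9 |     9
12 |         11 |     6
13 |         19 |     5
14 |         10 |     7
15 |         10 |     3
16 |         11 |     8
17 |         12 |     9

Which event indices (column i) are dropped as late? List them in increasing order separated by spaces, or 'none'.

2 8 11 14 15 16 17

i=0 t=0 v=9: → [0,2); WM=-1
i=1 t=2 v=6: → [2,4); WM=1
i=2 t=0 v=6: DROP (t<1-0); WM=1
i=3 t=3 v=1: → [2,5); WM=2
i=4 t=3 v=2: → [2,5); WM=2
i=5 t=3 v=8: → [2,5); WM=2
i=6 t=6 v=5: → [6,8); WM=5
i=7 t=6 v=9: → [6,8); WM=5
i=8 t=4 v=5: DROP (t<5-0); WM=5
i=9 t=7 v=8: → [6,9); WM=6
i=10 t=11 v=3: → [11,13); WM=10
i=11 t=9 v=9: DROP (t<10-0); WM=10
i=12 t=11 v=6: → [11,13); WM=10
i=13 t=19 v=5: → [19,21); WM=18
i=14 t=10 v=7: DROP (t<18-0); WM=18
i=15 t=10 v=3: DROP (t<18-0); WM=18
i=16 t=11 v=8: DROP (t<18-0); WM=18
i=17 t=12 v=9: DROP (t<18-0); WM=18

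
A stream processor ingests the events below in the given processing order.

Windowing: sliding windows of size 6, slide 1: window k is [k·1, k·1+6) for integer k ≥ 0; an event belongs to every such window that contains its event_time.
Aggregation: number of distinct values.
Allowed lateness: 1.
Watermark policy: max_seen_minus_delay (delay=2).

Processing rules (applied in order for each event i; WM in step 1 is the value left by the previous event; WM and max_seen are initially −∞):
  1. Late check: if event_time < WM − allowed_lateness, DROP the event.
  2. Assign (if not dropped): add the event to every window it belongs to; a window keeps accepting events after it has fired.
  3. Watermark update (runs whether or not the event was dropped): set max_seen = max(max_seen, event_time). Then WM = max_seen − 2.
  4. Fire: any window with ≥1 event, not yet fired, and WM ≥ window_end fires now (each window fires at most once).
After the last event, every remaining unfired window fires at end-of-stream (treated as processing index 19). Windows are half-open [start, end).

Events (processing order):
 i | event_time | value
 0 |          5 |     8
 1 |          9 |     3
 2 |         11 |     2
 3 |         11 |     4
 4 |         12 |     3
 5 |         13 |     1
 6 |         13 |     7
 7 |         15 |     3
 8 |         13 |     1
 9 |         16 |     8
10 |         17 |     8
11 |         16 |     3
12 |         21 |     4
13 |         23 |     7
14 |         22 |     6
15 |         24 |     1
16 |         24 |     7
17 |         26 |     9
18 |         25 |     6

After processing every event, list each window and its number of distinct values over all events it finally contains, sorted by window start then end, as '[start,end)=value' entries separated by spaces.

[0,6)=1 [1,7)=1 [2,8)=1 [3,9)=1 [4,10)=2 [5,11)=2 [6,12)=3 [7,13)=3 [8,14)=5 [9,15)=5 [10,16)=5 [11,17)=6 [12,18)=4 [13,19)=4 [14,20)=2 [15,21)=2 [16,22)=3 [17,23)=3 [18,24)=3 [19,25)=4 [20,26)=4 [21,27)=5 [22,28)=4 [23,29)=4 [24,30)=4 [25,31)=2 [26,32)=1

i=0 t=5 v=8: → [5,11),[4,10),[3,9),[2,8),[1,7),[0,6); WM=3
i=1 t=9 v=3: → [9,15),[8,14),[7,13),[6,12),[5,11),[4,10); WM=7; [0,6) fires=1 [1,7) fires=1
i=2 t=11 v=2: → [11,17),[10,16),[9,15),[8,14),[7,13),[6,12); WM=9; [2,8) fires=1 [3,9) fires=1
i=3 t=11 v=4: → [11,17),[10,16),[9,15),[8,14),[7,13),[6,12); WM=9
i=4 t=12 v=3: → [12,18),[11,17),[10,16),[9,15),[8,14),[7,13); WM=10; [4,10) fires=2
i=5 t=13 v=1: → [13,19),[12,18),[11,17),[10,16),[9,15),[8,14); WM=11; [5,11) fires=2
i=6 t=13 v=7: → [13,19),[12,18),[11,17),[10,16),[9,15),[8,14); WM=11
i=7 t=15 v=3: → [15,21),[14,20),[13,19),[12,18),[11,17),[10,16); WM=13; [6,12) fires=3 [7,13) fires=3
i=8 t=13 v=1: → [13,19),[12,18),[11,17),[10,16),[9,15),[8,14); WM=13
i=9 t=16 v=8: → [16,22),[15,21),[14,20),[13,19),[12,18),[11,17); WM=14; [8,14) fires=5
i=10 t=17 v=8: → [17,23),[16,22),[15,21),[14,20),[13,19),[12,18); WM=15; [9,15) fires=5
i=11 t=16 v=3: → [16,22),[15,21),[14,20),[13,19),[12,18),[11,17); WM=15
i=12 t=21 v=4: → [21,27),[20,26),[19,25),[18,24),[17,23),[16,22); WM=19; [10,16) fires=5 [11,17) fires=6 [12,18) fires=4 [13,19) fires=4
i=13 t=23 v=7: → [23,29),[22,28),[21,27),[20,26),[19,25),[18,24); WM=21; [14,20) fires=2 [15,21) fires=2
i=14 t=22 v=6: → [22,28),[21,27),[20,26),[19,25),[18,24),[17,23); WM=21
i=15 t=24 v=1: → [24,30),[23,29),[22,28),[21,27),[20,26),[19,25); WM=22; [16,22) fires=3
i=16 t=24 v=7: → [24,30),[23,29),[22,28),[21,27),[20,26),[19,25); WM=22
i=17 t=26 v=9: → [26,32),[25,31),[24,30),[23,29),[22,28),[21,27); WM=24; [17,23) fires=3 [18,24) fires=3
i=18 t=25 v=6: → [25,31),[24,30),[23,29),[22,28),[21,27),[20,26); WM=24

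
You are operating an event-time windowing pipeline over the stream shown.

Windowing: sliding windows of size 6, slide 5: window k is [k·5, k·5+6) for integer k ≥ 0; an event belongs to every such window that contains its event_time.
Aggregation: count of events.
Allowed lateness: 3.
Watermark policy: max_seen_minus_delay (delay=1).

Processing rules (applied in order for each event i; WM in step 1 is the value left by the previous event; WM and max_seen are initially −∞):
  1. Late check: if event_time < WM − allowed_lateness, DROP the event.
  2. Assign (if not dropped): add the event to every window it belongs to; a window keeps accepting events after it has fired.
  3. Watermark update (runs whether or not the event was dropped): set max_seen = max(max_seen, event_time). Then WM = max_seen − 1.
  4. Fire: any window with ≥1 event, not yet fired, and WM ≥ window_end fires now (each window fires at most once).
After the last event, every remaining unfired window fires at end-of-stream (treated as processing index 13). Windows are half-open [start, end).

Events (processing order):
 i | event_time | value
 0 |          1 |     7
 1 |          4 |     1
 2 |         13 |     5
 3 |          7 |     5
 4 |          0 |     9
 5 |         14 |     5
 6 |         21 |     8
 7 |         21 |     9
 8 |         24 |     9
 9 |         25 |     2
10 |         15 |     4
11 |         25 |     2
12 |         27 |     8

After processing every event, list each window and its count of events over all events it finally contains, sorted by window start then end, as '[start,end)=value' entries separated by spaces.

[0,6)=2 [10,16)=2 [20,26)=5 [25,31)=3

i=0 t=1 v=7: → [0,6); WM=0
i=1 t=4 v=1: → [0,6); WM=3
i=2 t=13 v=5: → [10,16); WM=12; [0,6) fires=2
i=3 t=7 v=5: DROP (t<12-3); WM=12
i=4 t=0 v=9: DROP (t<12-3); WM=12
i=5 t=14 v=5: → [10,16); WM=13
i=6 t=21 v=8: → [20,26); WM=20; [10,16) fires=2
i=7 t=21 v=9: → [20,26); WM=20
i=8 t=24 v=9: → [20,26); WM=23
i=9 t=25 v=2: → [25,31),[20,26); WM=24
i=10 t=15 v=4: DROP (t<24-3); WM=24
i=11 t=25 v=2: → [25,31),[20,26); WM=24
i=12 t=27 v=8: → [25,31); WM=26; [20,26) fires=5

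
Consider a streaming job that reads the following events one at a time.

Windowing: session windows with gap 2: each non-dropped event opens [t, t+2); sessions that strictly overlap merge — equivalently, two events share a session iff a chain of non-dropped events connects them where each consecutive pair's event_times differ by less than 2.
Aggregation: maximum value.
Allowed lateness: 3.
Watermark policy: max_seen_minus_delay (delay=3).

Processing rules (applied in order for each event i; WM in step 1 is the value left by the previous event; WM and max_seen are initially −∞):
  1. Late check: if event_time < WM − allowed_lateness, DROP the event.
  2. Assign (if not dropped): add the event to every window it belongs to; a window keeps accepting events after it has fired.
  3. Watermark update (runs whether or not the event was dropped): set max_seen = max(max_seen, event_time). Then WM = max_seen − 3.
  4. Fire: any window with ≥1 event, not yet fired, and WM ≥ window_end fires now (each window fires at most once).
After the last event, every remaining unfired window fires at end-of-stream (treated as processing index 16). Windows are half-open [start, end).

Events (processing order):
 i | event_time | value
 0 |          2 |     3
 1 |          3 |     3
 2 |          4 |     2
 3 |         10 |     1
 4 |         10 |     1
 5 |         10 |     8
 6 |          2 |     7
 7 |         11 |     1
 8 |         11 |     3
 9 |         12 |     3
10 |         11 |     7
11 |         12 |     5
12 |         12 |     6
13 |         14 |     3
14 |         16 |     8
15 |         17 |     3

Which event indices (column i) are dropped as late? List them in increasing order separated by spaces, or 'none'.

i=0 t=2 v=3: → [2,4); WM=-1
i=1 t=3 v=3: → [2,5); WM=0
i=2 t=4 v=2: → [2,6); WM=1
i=3 t=10 v=1: → [10,12); WM=7
i=4 t=10 v=1: → [10,12); WM=7
i=5 t=10 v=8: → [10,12); WM=7
i=6 t=2 v=7: DROP (t<7-3); WM=7
i=7 t=11 v=1: → [10,13); WM=8
i=8 t=11 v=3: → [10,13); WM=8
i=9 t=12 v=3: → [10,14); WM=9
i=10 t=11 v=7: → [10,14); WM=9
i=11 t=12 v=5: → [10,14); WM=9
i=12 t=12 v=6: → [10,14); WM=9
i=13 t=14 v=3: → [14,16); WM=11
i=14 t=16 v=8: → [16,18); WM=13
i=15 t=17 v=3: → [16,19); WM=14

6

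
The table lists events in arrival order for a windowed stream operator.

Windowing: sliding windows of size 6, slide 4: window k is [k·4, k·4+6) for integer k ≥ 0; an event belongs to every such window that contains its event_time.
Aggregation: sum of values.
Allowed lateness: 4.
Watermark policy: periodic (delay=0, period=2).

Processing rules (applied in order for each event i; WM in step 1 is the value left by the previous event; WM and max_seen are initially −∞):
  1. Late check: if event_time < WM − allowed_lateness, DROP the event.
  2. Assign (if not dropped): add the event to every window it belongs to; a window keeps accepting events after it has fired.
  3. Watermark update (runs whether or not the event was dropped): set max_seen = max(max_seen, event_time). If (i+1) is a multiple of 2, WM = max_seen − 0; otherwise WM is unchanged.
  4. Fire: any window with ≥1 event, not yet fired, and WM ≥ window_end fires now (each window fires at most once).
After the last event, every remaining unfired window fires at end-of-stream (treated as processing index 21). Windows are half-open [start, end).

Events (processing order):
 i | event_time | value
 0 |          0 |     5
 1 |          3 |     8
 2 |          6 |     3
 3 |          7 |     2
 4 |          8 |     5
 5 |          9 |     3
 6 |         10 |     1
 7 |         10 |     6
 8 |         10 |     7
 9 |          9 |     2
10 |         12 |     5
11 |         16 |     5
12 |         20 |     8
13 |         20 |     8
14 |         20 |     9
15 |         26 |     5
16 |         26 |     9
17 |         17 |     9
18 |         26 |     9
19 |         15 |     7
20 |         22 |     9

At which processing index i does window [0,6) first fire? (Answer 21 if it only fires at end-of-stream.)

3

i=0 t=0 v=5: → [0,6); WM=−∞
i=1 t=3 v=8: → [0,6); WM=3
i=2 t=6 v=3: → [4,10); WM=3
i=3 t=7 v=2: → [4,10); WM=7; [0,6) fires=13
i=4 t=8 v=5: → [8,14),[4,10); WM=7
i=5 t=9 v=3: → [8,14),[4,10); WM=9
i=6 t=10 v=1: → [8,14); WM=9
i=7 t=10 v=6: → [8,14); WM=10; [4,10) fires=13
i=8 t=10 v=7: → [8,14); WM=10
i=9 t=9 v=2: → [8,14),[4,10); WM=10
i=10 t=12 v=5: → [12,18),[8,14); WM=10
i=11 t=16 v=5: → [16,22),[12,18); WM=16; [8,14) fires=29
i=12 t=20 v=8: → [20,26),[16,22); WM=16
i=13 t=20 v=8: → [20,26),[16,22); WM=20; [12,18) fires=10
i=14 t=20 v=9: → [20,26),[16,22); WM=20
i=15 t=26 v=5: → [24,30); WM=26; [16,22) fires=30 [20,26) fires=25
i=16 t=26 v=9: → [24,30); WM=26
i=17 t=17 v=9: DROP (t<26-4); WM=26
i=18 t=26 v=9: → [24,30); WM=26
i=19 t=15 v=7: DROP (t<26-4); WM=26
i=20 t=22 v=9: → [20,26); WM=26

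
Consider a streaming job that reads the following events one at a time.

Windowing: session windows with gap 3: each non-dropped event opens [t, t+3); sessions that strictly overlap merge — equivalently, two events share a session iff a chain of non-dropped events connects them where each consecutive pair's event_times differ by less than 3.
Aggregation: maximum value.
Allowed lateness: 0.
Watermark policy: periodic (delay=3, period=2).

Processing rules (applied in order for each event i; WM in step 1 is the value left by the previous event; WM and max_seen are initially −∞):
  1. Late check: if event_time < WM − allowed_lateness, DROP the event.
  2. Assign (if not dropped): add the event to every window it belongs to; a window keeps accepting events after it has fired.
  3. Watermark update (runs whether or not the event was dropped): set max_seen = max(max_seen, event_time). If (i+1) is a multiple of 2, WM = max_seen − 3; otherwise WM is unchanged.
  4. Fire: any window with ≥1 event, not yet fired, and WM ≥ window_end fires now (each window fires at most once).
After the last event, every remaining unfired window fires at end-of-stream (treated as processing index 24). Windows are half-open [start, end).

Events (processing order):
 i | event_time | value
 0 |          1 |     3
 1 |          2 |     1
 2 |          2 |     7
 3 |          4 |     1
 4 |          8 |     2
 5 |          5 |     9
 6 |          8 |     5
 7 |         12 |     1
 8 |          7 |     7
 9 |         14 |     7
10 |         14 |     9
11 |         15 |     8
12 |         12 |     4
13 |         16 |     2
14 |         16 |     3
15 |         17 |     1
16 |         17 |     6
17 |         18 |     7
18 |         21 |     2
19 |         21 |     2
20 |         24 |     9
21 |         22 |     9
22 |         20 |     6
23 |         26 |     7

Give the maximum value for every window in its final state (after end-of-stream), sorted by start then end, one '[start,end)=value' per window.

[1,8)=9 [8,11)=5 [12,21)=9 [21,29)=9

i=0 t=1 v=3: → [1,4); WM=−∞
i=1 t=2 v=1: → [1,5); WM=-1
i=2 t=2 v=7: → [1,5); WM=-1
i=3 t=4 v=1: → [1,7); WM=1
i=4 t=8 v=2: → [8,11); WM=1
i=5 t=5 v=9: → [1,8); WM=5
i=6 t=8 v=5: → [8,11); WM=5
i=7 t=12 v=1: → [12,15); WM=9
i=8 t=7 v=7: DROP (t<9-0); WM=9
i=9 t=14 v=7: → [12,17); WM=11
i=10 t=14 v=9: → [12,17); WM=11
i=11 t=15 v=8: → [12,18); WM=12
i=12 t=12 v=4: → [12,18); WM=12
i=13 t=16 v=2: → [12,19); WM=13
i=14 t=16 v=3: → [12,19); WM=13
i=15 t=17 v=1: → [12,20); WM=14
i=16 t=17 v=6: → [12,20); WM=14
i=17 t=18 v=7: → [12,21); WM=15
i=18 t=21 v=2: → [21,24); WM=15
i=19 t=21 v=2: → [21,24); WM=18
i=20 t=24 v=9: → [24,27); WM=18
i=21 t=22 v=9: → [21,27); WM=21
i=22 t=20 v=6: DROP (t<21-0); WM=21
i=23 t=26 v=7: → [21,29); WM=23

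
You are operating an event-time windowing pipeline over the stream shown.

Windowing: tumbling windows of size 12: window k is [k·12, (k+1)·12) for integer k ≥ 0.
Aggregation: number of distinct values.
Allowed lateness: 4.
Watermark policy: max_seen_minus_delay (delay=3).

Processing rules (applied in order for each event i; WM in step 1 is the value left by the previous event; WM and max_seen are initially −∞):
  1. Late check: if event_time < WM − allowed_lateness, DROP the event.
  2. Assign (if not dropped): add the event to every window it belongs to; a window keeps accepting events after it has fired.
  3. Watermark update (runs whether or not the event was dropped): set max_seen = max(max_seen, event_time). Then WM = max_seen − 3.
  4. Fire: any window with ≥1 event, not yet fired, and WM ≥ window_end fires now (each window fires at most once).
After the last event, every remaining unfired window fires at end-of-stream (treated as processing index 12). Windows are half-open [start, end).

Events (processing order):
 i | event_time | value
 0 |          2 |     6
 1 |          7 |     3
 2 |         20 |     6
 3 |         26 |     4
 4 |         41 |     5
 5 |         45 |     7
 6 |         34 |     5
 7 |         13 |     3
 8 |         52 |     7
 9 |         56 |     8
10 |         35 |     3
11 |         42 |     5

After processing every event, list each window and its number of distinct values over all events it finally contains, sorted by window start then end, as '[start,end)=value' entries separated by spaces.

[0,12)=2 [12,24)=1 [24,36)=1 [36,48)=2 [48,60)=2

i=0 t=2 v=6: → [0,12); WM=-1
i=1 t=7 v=3: → [0,12); WM=4
i=2 t=20 v=6: → [12,24); WM=17; [0,12) fires=2
i=3 t=26 v=4: → [24,36); WM=23
i=4 t=41 v=5: → [36,48); WM=38; [12,24) fires=1 [24,36) fires=1
i=5 t=45 v=7: → [36,48); WM=42
i=6 t=34 v=5: DROP (t<42-4); WM=42
i=7 t=13 v=3: DROP (t<42-4); WM=42
i=8 t=52 v=7: → [48,60); WM=49; [36,48) fires=2
i=9 t=56 v=8: → [48,60); WM=53
i=10 t=35 v=3: DROP (t<53-4); WM=53
i=11 t=42 v=5: DROP (t<53-4); WM=53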